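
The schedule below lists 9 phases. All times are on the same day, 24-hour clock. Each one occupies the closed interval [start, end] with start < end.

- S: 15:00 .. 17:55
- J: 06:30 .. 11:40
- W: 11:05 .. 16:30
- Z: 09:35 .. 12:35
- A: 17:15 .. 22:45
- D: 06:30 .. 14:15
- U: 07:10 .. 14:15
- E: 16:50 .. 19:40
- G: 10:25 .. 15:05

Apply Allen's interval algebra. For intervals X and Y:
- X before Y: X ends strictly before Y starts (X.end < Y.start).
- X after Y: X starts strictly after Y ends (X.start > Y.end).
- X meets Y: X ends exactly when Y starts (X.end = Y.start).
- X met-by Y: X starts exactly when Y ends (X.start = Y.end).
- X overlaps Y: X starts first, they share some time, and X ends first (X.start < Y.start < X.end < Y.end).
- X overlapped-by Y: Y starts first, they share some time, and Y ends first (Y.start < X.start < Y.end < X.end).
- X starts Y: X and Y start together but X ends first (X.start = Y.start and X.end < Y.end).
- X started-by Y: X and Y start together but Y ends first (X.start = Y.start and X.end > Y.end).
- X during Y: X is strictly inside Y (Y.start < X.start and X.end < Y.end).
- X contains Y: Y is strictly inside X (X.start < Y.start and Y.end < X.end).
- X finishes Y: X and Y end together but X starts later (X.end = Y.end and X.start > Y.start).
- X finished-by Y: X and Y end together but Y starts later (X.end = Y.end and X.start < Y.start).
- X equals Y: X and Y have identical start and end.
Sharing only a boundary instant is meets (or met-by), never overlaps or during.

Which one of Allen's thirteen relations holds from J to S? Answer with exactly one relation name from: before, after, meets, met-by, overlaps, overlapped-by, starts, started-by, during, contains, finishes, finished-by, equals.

before

J = [06:30, 11:40]; S = [15:00, 17:55].
Compare endpoints: J.start < S.start, J.start < S.end, J.end < S.start, J.end < S.end.
That pattern is 'before'.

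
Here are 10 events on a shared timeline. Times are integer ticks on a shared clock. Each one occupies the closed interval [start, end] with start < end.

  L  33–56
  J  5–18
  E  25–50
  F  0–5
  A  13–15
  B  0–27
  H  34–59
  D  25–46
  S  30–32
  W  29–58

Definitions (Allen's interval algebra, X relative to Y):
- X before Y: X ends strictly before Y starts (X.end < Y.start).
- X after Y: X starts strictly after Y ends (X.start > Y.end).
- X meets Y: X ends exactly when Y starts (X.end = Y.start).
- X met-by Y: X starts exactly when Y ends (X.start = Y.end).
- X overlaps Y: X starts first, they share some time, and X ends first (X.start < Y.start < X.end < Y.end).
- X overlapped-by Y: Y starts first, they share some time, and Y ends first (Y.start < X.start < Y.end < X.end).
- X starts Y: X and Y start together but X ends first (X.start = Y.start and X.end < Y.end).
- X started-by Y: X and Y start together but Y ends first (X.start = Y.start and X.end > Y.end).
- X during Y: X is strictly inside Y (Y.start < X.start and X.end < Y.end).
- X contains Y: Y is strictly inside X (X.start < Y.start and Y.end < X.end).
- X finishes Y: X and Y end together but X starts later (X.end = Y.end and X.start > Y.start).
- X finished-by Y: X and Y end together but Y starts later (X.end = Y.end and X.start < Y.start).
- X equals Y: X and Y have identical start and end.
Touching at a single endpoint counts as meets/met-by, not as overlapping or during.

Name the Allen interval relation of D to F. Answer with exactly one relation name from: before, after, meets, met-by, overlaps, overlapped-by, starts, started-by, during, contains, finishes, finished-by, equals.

D = [25, 46]; F = [0, 5].
Compare endpoints: D.start > F.start, D.start > F.end, D.end > F.start, D.end > F.end.
That pattern is 'after'.

after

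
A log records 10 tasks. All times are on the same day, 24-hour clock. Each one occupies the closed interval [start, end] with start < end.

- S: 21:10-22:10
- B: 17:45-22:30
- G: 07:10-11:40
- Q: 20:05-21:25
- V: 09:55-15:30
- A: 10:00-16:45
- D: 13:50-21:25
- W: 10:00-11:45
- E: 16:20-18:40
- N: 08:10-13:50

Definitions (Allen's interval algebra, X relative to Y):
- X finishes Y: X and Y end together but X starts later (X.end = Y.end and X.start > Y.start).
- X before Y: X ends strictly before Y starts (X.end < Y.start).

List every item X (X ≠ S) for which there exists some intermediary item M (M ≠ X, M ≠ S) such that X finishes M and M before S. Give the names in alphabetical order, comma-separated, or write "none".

none

Target S = [21:10, 22:10].
Intermediaries M with M before S: A, E, G, N, V, W.
Via A — items with X finishes A: none.
Via E — items with X finishes E: none.
Via G — items with X finishes G: none.
Via N — items with X finishes N: none.
Via V — items with X finishes V: none.
Via W — items with X finishes W: none.
Union: none.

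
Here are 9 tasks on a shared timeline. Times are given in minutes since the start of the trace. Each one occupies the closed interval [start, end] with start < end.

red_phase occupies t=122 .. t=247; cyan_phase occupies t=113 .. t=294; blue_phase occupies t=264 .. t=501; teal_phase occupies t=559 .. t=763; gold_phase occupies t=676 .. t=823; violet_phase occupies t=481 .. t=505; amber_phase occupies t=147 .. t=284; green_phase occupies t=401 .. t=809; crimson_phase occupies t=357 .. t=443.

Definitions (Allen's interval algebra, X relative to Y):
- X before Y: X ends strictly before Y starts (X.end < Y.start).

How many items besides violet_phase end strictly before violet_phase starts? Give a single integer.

4

Target violet_phase = [t=481, t=505].
amber_phase [t=147, t=284] → before → counts.
blue_phase [t=264, t=501] → overlaps → no.
crimson_phase [t=357, t=443] → before → counts.
cyan_phase [t=113, t=294] → before → counts.
gold_phase [t=676, t=823] → after → no.
green_phase [t=401, t=809] → contains → no.
red_phase [t=122, t=247] → before → counts.
teal_phase [t=559, t=763] → after → no.
Total: 4.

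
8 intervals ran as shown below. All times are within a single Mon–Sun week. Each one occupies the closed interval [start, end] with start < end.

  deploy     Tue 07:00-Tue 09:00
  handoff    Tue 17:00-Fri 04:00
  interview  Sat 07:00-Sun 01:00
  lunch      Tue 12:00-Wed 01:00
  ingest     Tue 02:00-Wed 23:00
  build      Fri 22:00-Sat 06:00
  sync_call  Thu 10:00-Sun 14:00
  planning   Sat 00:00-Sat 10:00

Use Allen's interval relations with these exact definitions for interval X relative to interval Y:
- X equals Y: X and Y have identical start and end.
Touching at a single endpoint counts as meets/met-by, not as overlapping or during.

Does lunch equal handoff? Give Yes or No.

No

lunch = [Tue 12:00, Wed 01:00], handoff = [Tue 17:00, Fri 04:00].
Actual relation of lunch to handoff: overlaps.
Asked whether 'equals' holds → No.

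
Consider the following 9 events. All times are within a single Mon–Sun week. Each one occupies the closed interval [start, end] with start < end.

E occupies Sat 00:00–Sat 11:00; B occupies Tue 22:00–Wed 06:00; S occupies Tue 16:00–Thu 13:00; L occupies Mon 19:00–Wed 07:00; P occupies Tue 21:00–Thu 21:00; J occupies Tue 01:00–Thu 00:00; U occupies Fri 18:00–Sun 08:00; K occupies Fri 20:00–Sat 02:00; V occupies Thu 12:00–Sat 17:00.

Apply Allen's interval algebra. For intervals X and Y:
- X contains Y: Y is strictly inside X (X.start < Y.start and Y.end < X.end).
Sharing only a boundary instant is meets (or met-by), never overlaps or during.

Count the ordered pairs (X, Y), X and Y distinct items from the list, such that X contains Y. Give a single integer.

8

Checking all 72 ordered pairs for relation 'contains'; matching pairs in alphabetical order:
(J, B): J contains B ✓
(L, B): L contains B ✓
(P, B): P contains B ✓
(S, B): S contains B ✓
(U, E): U contains E ✓
(U, K): U contains K ✓
(V, E): V contains E ✓
(V, K): V contains K ✓
Count: 8.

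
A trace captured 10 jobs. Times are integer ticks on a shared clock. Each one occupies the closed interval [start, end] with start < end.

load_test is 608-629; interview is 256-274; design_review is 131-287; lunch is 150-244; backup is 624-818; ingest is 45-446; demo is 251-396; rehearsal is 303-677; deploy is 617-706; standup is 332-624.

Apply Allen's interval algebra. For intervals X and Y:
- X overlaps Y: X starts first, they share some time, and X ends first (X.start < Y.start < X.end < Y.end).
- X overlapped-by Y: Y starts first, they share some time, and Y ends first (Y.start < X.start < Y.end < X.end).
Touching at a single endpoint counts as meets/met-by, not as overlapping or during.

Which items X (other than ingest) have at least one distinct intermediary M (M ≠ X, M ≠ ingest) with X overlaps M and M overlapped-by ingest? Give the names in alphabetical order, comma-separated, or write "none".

Target ingest = [45, 446].
Intermediaries M with M overlapped-by ingest: rehearsal, standup.
Via rehearsal — items with X overlaps rehearsal: demo.
Via standup — items with X overlaps standup: demo.
Union: demo.

demo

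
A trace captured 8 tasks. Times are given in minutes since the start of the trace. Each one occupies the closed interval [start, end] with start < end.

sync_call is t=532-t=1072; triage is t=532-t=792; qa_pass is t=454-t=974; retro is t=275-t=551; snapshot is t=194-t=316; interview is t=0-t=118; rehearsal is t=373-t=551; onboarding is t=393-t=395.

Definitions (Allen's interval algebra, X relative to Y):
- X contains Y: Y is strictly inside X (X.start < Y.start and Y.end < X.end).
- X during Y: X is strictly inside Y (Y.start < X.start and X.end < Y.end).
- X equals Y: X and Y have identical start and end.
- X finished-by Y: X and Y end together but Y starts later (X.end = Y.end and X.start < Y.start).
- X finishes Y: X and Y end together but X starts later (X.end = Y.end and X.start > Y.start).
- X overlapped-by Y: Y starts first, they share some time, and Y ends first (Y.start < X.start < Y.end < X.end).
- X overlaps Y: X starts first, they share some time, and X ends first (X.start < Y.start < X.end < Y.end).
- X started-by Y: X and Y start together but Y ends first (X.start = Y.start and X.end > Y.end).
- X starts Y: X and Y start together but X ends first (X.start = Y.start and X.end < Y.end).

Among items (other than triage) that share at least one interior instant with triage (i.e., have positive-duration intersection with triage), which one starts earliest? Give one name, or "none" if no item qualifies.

Target triage = [t=532, t=792].
interview [t=0, t=118] → before → excluded.
onboarding [t=393, t=395] → before → excluded.
qa_pass [t=454, t=974] → contains → candidate.
rehearsal [t=373, t=551] → overlaps → candidate.
retro [t=275, t=551] → overlaps → candidate.
snapshot [t=194, t=316] → before → excluded.
sync_call [t=532, t=1072] → started-by → candidate.
Among candidates, earliest start is t=275 → retro.

retro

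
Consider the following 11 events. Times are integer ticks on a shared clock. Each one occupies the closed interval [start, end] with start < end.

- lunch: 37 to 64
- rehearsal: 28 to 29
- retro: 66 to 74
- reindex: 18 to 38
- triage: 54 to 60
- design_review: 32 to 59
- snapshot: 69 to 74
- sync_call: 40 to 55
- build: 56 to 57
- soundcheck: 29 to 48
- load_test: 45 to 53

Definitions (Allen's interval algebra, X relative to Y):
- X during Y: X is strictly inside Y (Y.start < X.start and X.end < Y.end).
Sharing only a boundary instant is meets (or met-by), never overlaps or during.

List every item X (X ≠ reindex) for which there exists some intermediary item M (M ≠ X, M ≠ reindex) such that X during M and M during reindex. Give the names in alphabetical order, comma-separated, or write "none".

none

Target reindex = [18, 38].
Intermediaries M with M during reindex: rehearsal.
Via rehearsal — items with X during rehearsal: none.
Union: none.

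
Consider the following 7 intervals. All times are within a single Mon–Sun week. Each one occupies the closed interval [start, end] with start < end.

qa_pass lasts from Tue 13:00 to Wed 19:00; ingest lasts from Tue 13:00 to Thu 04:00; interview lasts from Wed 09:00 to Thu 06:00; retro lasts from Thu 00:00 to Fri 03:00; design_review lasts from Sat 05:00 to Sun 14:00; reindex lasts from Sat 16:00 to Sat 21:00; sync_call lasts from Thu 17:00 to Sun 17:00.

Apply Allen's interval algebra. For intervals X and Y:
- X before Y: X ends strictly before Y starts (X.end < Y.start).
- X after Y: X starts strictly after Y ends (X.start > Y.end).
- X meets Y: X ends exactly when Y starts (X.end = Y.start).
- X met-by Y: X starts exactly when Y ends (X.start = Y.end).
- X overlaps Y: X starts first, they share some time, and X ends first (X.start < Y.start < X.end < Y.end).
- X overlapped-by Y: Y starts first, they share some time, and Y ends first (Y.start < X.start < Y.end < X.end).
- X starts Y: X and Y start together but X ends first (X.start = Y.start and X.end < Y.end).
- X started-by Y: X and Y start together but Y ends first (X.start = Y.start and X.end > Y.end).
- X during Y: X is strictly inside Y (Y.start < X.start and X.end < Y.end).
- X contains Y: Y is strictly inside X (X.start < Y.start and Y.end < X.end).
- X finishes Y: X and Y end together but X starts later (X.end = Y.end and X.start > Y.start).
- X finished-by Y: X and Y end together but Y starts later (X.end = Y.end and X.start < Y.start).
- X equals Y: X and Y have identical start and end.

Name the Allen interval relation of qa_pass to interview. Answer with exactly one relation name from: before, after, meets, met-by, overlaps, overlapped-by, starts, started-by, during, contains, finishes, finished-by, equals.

qa_pass = [Tue 13:00, Wed 19:00]; interview = [Wed 09:00, Thu 06:00].
Compare endpoints: qa_pass.start < interview.start, qa_pass.start < interview.end, qa_pass.end > interview.start, qa_pass.end < interview.end.
That pattern is 'overlaps'.

overlaps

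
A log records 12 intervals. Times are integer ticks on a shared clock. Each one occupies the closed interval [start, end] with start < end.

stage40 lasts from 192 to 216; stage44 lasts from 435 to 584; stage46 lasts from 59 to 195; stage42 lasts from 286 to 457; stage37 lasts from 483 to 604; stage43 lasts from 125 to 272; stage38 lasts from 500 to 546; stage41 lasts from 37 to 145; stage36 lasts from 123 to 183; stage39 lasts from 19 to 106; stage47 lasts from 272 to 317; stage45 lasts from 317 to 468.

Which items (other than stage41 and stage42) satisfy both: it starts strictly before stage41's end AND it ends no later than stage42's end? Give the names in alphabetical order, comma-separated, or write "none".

stage36, stage39, stage43, stage46

Conditions: its start is strictly before stage41's end (X.start < 145) AND its end is no later than stage42's end (X.end <= 457).
stage36: start 123 < 145? ✓; end 183 <= 457? ✓ → yes.
stage37: start 483 < 145? ✗; end 604 <= 457? ✗ → no.
stage38: start 500 < 145? ✗; end 546 <= 457? ✗ → no.
stage39: start 19 < 145? ✓; end 106 <= 457? ✓ → yes.
stage40: start 192 < 145? ✗; end 216 <= 457? ✓ → no.
stage43: start 125 < 145? ✓; end 272 <= 457? ✓ → yes.
stage44: start 435 < 145? ✗; end 584 <= 457? ✗ → no.
stage45: start 317 < 145? ✗; end 468 <= 457? ✗ → no.
stage46: start 59 < 145? ✓; end 195 <= 457? ✓ → yes.
stage47: start 272 < 145? ✗; end 317 <= 457? ✓ → no.
Result: stage36, stage39, stage43, stage46.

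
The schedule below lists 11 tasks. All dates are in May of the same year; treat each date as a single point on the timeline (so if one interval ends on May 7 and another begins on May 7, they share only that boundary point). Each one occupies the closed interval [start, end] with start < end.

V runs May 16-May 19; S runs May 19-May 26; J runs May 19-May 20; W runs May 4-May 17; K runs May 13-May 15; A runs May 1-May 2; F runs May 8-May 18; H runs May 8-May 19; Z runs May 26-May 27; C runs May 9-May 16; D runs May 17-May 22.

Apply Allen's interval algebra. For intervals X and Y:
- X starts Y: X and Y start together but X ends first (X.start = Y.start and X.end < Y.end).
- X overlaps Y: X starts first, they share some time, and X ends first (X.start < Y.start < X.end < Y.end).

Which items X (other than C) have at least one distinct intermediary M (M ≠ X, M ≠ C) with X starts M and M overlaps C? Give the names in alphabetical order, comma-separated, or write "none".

Target C = [May 9, May 16].
Intermediaries M with M overlaps C: none.
Union: none.

none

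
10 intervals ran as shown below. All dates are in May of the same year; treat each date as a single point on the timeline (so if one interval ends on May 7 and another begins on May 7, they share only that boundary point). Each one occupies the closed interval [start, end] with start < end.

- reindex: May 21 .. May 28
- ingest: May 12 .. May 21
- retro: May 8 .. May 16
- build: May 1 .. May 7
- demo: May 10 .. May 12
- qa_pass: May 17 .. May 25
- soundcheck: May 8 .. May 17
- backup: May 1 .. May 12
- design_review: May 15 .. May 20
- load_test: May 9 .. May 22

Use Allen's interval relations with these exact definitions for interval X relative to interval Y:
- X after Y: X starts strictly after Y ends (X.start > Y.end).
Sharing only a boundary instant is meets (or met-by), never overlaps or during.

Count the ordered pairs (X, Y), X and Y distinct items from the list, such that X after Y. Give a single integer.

Checking all 90 ordered pairs for relation 'after'; matching pairs in alphabetical order:
(demo, build): demo after build ✓
(design_review, backup): design_review after backup ✓
(design_review, build): design_review after build ✓
(design_review, demo): design_review after demo ✓
(ingest, build): ingest after build ✓
(load_test, build): load_test after build ✓
(qa_pass, backup): qa_pass after backup ✓
(qa_pass, build): qa_pass after build ✓
(qa_pass, demo): qa_pass after demo ✓
(qa_pass, retro): qa_pass after retro ✓
(reindex, backup): reindex after backup ✓
(reindex, build): reindex after build ✓
(reindex, demo): reindex after demo ✓
(reindex, design_review): reindex after design_review ✓
(reindex, retro): reindex after retro ✓
(reindex, soundcheck): reindex after soundcheck ✓
(retro, build): retro after build ✓
(soundcheck, build): soundcheck after build ✓
Count: 18.

18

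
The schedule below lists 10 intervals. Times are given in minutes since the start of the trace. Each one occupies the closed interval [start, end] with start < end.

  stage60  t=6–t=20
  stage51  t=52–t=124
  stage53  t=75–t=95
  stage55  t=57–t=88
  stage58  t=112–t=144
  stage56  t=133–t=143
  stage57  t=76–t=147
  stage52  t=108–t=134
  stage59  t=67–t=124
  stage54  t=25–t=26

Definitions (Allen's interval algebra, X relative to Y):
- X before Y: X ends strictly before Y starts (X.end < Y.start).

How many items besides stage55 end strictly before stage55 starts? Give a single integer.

Target stage55 = [t=57, t=88].
stage51 [t=52, t=124] → contains → no.
stage52 [t=108, t=134] → after → no.
stage53 [t=75, t=95] → overlapped-by → no.
stage54 [t=25, t=26] → before → counts.
stage56 [t=133, t=143] → after → no.
stage57 [t=76, t=147] → overlapped-by → no.
stage58 [t=112, t=144] → after → no.
stage59 [t=67, t=124] → overlapped-by → no.
stage60 [t=6, t=20] → before → counts.
Total: 2.

2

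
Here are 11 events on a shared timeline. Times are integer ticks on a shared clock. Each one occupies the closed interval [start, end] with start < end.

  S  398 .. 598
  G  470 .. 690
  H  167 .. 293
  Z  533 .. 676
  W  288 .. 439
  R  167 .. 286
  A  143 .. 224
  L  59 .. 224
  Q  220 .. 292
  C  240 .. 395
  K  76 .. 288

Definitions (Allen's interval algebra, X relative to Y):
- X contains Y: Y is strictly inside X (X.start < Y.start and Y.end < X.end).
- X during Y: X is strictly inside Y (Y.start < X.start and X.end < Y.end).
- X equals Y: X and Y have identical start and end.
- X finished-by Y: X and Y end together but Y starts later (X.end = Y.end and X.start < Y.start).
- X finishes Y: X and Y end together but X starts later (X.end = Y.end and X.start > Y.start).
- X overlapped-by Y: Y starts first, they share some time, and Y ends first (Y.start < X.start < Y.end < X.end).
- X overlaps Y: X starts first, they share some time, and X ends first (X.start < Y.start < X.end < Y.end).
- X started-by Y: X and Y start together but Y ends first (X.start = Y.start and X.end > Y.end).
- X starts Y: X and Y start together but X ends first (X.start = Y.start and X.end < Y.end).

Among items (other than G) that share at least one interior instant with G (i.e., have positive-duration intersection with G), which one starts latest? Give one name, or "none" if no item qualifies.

Z

Target G = [470, 690].
A [143, 224] → before → excluded.
C [240, 395] → before → excluded.
H [167, 293] → before → excluded.
K [76, 288] → before → excluded.
L [59, 224] → before → excluded.
Q [220, 292] → before → excluded.
R [167, 286] → before → excluded.
S [398, 598] → overlaps → candidate.
W [288, 439] → before → excluded.
Z [533, 676] → during → candidate.
Among candidates, latest start is 533 → Z.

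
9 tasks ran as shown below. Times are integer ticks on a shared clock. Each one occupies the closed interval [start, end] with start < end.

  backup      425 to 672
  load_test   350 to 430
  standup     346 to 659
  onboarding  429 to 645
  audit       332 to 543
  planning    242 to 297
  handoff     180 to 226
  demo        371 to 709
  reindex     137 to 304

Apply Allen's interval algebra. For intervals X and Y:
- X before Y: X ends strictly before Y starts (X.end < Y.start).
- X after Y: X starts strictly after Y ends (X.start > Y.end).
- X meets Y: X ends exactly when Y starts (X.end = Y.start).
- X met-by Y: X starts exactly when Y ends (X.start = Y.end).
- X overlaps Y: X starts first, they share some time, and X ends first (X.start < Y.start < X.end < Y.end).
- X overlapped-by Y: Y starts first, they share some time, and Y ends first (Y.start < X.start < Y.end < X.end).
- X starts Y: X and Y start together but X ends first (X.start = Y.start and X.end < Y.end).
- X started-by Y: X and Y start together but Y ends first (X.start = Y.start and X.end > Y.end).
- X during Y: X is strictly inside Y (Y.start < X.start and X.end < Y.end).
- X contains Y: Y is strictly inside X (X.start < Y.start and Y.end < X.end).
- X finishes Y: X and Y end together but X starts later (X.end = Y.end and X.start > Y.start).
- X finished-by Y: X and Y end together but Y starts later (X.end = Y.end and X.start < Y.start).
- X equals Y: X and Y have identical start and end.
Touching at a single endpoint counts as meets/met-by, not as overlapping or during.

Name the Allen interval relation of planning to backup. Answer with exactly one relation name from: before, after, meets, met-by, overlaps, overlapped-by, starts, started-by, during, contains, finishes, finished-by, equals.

before

planning = [242, 297]; backup = [425, 672].
Compare endpoints: planning.start < backup.start, planning.start < backup.end, planning.end < backup.start, planning.end < backup.end.
That pattern is 'before'.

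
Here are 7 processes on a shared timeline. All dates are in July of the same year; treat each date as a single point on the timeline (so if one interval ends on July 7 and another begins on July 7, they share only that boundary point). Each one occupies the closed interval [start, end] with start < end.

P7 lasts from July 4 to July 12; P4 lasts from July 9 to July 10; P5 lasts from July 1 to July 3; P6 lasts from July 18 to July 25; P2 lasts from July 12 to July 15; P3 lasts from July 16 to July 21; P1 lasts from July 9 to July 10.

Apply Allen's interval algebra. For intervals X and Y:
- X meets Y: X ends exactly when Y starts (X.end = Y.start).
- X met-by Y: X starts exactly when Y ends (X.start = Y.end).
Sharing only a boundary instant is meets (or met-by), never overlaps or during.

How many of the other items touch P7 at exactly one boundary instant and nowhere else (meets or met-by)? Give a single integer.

1

Target P7 = [July 4, July 12].
P1 [July 9, July 10] → during → no.
P2 [July 12, July 15] → met-by → counts.
P3 [July 16, July 21] → after → no.
P4 [July 9, July 10] → during → no.
P5 [July 1, July 3] → before → no.
P6 [July 18, July 25] → after → no.
Total: 1.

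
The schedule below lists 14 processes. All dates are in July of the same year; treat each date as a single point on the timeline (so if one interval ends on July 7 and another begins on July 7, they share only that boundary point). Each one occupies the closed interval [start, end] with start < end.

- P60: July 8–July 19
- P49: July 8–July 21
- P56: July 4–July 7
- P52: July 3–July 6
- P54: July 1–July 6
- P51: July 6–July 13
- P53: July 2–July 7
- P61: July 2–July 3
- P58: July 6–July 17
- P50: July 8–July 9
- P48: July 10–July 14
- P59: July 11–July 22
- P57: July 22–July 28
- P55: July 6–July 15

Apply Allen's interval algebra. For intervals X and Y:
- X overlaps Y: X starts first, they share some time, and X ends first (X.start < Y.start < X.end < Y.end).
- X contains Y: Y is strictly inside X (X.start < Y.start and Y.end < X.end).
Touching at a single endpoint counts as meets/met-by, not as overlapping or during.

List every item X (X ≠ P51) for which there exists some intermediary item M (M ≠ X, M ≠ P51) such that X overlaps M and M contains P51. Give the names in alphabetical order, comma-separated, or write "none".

none

Target P51 = [July 6, July 13].
Intermediaries M with M contains P51: none.
Union: none.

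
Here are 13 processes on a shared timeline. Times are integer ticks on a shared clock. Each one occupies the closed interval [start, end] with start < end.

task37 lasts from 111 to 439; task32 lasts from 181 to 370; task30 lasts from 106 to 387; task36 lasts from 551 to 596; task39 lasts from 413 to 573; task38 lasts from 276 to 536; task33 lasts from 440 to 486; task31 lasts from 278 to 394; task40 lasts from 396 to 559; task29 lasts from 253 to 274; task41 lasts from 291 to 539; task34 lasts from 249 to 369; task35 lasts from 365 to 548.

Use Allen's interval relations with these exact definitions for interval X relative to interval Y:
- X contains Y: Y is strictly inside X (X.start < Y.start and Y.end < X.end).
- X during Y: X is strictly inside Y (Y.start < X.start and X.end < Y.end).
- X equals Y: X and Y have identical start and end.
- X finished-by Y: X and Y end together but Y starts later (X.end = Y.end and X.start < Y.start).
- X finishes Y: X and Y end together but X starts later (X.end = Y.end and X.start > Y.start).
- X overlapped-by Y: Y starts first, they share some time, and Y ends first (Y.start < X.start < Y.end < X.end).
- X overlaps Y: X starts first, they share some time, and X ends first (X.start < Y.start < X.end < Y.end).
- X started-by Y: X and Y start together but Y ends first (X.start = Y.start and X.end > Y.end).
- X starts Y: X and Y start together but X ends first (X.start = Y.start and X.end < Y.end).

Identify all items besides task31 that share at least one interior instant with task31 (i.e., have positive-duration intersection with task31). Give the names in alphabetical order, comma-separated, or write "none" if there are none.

task30, task32, task34, task35, task37, task38, task41

Target task31 = [278, 394].
task29 [253, 274] → before → no.
task30 [106, 387] → overlaps → yes.
task32 [181, 370] → overlaps → yes.
task33 [440, 486] → after → no.
task34 [249, 369] → overlaps → yes.
task35 [365, 548] → overlapped-by → yes.
task36 [551, 596] → after → no.
task37 [111, 439] → contains → yes.
task38 [276, 536] → contains → yes.
task39 [413, 573] → after → no.
task40 [396, 559] → after → no.
task41 [291, 539] → overlapped-by → yes.
Result: task30, task32, task34, task35, task37, task38, task41.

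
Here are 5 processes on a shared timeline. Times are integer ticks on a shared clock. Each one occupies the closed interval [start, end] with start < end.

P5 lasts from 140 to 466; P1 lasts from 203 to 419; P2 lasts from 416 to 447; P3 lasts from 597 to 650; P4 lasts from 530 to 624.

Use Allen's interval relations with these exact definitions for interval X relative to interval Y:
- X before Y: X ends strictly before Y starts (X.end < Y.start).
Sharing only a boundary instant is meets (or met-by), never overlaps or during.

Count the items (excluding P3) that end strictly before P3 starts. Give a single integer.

Target P3 = [597, 650].
P1 [203, 419] → before → counts.
P2 [416, 447] → before → counts.
P4 [530, 624] → overlaps → no.
P5 [140, 466] → before → counts.
Total: 3.

3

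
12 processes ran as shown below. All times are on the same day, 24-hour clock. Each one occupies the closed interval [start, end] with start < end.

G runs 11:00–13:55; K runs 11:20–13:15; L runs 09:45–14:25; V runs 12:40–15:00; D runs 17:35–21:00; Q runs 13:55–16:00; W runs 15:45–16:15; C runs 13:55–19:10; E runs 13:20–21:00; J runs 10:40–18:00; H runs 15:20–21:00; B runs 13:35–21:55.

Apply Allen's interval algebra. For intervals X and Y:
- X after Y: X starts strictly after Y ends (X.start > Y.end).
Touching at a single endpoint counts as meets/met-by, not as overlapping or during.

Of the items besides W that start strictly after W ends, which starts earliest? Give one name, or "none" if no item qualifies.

D

Target W = [15:45, 16:15].
B [13:35, 21:55] → contains → excluded.
C [13:55, 19:10] → contains → excluded.
D [17:35, 21:00] → after → candidate.
E [13:20, 21:00] → contains → excluded.
G [11:00, 13:55] → before → excluded.
H [15:20, 21:00] → contains → excluded.
J [10:40, 18:00] → contains → excluded.
K [11:20, 13:15] → before → excluded.
L [09:45, 14:25] → before → excluded.
Q [13:55, 16:00] → overlaps → excluded.
V [12:40, 15:00] → before → excluded.
Among candidates, earliest start is 17:35 → D.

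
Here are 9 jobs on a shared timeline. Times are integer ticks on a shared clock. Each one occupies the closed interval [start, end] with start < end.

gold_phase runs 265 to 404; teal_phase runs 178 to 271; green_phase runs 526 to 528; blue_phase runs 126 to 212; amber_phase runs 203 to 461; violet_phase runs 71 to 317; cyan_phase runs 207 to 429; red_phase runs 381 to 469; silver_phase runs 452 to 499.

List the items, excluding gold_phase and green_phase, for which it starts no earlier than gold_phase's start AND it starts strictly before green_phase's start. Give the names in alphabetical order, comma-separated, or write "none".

Conditions: its start is no earlier than gold_phase's start (X.start >= 265) AND its start is strictly before green_phase's start (X.start < 526).
amber_phase: start 203 >= 265? ✗; start 203 < 526? ✓ → no.
blue_phase: start 126 >= 265? ✗; start 126 < 526? ✓ → no.
cyan_phase: start 207 >= 265? ✗; start 207 < 526? ✓ → no.
red_phase: start 381 >= 265? ✓; start 381 < 526? ✓ → yes.
silver_phase: start 452 >= 265? ✓; start 452 < 526? ✓ → yes.
teal_phase: start 178 >= 265? ✗; start 178 < 526? ✓ → no.
violet_phase: start 71 >= 265? ✗; start 71 < 526? ✓ → no.
Result: red_phase, silver_phase.

red_phase, silver_phase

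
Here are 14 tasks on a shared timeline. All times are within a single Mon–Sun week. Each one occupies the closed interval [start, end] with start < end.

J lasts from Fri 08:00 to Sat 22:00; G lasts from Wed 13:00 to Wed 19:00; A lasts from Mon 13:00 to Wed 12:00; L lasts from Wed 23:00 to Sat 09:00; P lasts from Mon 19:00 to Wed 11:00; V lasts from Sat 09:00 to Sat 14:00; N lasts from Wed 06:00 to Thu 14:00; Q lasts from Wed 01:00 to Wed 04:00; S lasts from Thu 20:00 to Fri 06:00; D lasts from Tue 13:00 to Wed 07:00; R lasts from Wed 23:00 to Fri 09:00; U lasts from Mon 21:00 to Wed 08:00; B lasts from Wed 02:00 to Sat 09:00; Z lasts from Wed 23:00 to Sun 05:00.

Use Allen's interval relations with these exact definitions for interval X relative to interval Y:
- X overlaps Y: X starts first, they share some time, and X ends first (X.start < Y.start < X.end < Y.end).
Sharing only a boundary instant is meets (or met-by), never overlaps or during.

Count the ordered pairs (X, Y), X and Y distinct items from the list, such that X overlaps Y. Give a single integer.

16

Checking all 182 ordered pairs for relation 'overlaps'; matching pairs in alphabetical order:
(A, B): A overlaps B ✓
(A, N): A overlaps N ✓
(B, J): B overlaps J ✓
(B, Z): B overlaps Z ✓
(D, B): D overlaps B ✓
(D, N): D overlaps N ✓
(L, J): L overlaps J ✓
(N, L): N overlaps L ✓
(N, R): N overlaps R ✓
(N, Z): N overlaps Z ✓
(P, B): P overlaps B ✓
(P, N): P overlaps N ✓
(Q, B): Q overlaps B ✓
(R, J): R overlaps J ✓
(U, B): U overlaps B ✓
(U, N): U overlaps N ✓
Count: 16.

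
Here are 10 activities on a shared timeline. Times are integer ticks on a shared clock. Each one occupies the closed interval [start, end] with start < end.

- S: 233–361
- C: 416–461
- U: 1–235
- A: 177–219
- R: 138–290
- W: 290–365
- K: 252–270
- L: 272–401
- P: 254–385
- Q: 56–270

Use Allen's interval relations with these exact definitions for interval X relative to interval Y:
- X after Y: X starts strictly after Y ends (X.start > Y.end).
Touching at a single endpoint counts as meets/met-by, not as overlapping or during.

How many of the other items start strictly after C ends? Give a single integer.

Target C = [416, 461].
A [177, 219] → before → no.
K [252, 270] → before → no.
L [272, 401] → before → no.
P [254, 385] → before → no.
Q [56, 270] → before → no.
R [138, 290] → before → no.
S [233, 361] → before → no.
U [1, 235] → before → no.
W [290, 365] → before → no.
Total: 0.

0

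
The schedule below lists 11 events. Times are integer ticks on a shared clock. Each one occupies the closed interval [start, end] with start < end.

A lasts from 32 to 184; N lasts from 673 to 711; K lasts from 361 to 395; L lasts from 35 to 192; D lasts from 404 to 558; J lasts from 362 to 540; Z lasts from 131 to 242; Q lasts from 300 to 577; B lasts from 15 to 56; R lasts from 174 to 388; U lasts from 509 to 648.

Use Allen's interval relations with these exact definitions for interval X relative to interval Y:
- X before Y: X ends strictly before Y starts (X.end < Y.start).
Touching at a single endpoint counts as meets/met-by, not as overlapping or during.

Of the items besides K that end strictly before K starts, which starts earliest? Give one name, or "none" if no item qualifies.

B

Target K = [361, 395].
A [32, 184] → before → candidate.
B [15, 56] → before → candidate.
D [404, 558] → after → excluded.
J [362, 540] → overlapped-by → excluded.
L [35, 192] → before → candidate.
N [673, 711] → after → excluded.
Q [300, 577] → contains → excluded.
R [174, 388] → overlaps → excluded.
U [509, 648] → after → excluded.
Z [131, 242] → before → candidate.
Among candidates, earliest start is 15 → B.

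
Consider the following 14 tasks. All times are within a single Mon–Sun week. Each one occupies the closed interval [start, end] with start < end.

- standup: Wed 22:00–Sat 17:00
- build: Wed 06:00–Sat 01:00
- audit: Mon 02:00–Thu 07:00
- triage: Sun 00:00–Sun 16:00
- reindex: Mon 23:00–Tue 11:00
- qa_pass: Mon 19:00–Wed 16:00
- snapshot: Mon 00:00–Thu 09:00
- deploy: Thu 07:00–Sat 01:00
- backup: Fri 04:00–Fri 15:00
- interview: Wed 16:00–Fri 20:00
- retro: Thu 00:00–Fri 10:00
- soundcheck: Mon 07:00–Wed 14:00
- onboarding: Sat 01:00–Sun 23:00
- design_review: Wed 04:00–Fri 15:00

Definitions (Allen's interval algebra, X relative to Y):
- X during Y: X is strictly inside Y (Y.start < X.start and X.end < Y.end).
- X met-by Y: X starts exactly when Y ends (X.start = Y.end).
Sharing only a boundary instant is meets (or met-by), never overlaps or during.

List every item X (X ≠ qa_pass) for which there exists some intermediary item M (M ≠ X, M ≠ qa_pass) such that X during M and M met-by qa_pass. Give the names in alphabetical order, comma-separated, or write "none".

backup, retro

Target qa_pass = [Mon 19:00, Wed 16:00].
Intermediaries M with M met-by qa_pass: interview.
Via interview — items with X during interview: backup, retro.
Union: backup, retro.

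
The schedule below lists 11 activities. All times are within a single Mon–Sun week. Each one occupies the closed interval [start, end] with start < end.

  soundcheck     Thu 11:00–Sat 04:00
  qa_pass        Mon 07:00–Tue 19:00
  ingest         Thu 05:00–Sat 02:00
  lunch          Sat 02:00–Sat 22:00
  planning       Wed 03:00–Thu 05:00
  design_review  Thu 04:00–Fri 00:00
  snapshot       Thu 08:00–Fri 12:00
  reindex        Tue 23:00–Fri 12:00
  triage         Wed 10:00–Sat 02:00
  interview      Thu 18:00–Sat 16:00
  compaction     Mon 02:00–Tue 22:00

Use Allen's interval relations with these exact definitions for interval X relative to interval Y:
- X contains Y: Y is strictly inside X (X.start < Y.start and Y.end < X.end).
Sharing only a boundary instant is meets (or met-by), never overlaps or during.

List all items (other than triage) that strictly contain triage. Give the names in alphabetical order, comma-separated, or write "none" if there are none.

none

Target triage = [Wed 10:00, Sat 02:00].
compaction [Mon 02:00, Tue 22:00] → before → no.
design_review [Thu 04:00, Fri 00:00] → during → no.
ingest [Thu 05:00, Sat 02:00] → finishes → no.
interview [Thu 18:00, Sat 16:00] → overlapped-by → no.
lunch [Sat 02:00, Sat 22:00] → met-by → no.
planning [Wed 03:00, Thu 05:00] → overlaps → no.
qa_pass [Mon 07:00, Tue 19:00] → before → no.
reindex [Tue 23:00, Fri 12:00] → overlaps → no.
snapshot [Thu 08:00, Fri 12:00] → during → no.
soundcheck [Thu 11:00, Sat 04:00] → overlapped-by → no.
Result: none.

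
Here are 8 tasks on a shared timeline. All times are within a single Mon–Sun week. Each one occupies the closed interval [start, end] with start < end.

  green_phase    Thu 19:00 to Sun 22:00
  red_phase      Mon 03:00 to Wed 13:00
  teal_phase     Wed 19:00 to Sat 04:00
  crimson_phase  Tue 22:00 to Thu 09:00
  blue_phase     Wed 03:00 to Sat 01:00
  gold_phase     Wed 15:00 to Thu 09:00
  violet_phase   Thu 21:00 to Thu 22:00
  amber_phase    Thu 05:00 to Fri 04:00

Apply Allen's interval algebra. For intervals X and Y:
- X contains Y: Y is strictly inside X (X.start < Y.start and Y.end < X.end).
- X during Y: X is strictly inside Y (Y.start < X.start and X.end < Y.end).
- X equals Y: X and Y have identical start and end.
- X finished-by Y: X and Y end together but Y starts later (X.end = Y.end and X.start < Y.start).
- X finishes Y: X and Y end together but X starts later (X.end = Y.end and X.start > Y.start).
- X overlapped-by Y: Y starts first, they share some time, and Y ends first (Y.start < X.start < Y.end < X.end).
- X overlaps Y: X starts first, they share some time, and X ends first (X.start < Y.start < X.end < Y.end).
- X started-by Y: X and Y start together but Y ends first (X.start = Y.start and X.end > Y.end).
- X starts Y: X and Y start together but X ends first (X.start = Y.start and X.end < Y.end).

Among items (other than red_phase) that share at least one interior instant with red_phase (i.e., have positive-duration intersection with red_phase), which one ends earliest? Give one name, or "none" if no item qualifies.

Target red_phase = [Mon 03:00, Wed 13:00].
amber_phase [Thu 05:00, Fri 04:00] → after → excluded.
blue_phase [Wed 03:00, Sat 01:00] → overlapped-by → candidate.
crimson_phase [Tue 22:00, Thu 09:00] → overlapped-by → candidate.
gold_phase [Wed 15:00, Thu 09:00] → after → excluded.
green_phase [Thu 19:00, Sun 22:00] → after → excluded.
teal_phase [Wed 19:00, Sat 04:00] → after → excluded.
violet_phase [Thu 21:00, Thu 22:00] → after → excluded.
Among candidates, earliest end is Thu 09:00 → crimson_phase.

crimson_phase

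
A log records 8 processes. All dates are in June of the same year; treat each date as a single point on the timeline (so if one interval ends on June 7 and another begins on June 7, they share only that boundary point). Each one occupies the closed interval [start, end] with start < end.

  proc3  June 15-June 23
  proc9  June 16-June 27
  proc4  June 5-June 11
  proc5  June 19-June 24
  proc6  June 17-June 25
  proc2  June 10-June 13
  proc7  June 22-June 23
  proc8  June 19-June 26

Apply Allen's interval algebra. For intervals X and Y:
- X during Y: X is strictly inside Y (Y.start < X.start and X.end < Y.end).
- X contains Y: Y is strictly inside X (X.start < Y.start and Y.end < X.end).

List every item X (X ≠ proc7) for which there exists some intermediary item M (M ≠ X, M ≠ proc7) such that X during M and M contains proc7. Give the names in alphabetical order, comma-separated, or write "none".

Target proc7 = [June 22, June 23].
Intermediaries M with M contains proc7: proc5, proc6, proc8, proc9.
Via proc5 — items with X during proc5: none.
Via proc6 — items with X during proc6: proc5.
Via proc8 — items with X during proc8: none.
Via proc9 — items with X during proc9: proc5, proc6, proc8.
Union: proc5, proc6, proc8.

proc5, proc6, proc8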